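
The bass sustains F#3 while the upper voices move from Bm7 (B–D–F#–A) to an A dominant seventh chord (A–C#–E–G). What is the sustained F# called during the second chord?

Pedal tone (pedal point).

The harmony at that moment is A dominant seventh chord (A, C#, E, G); F#3 is not a chord tone.
It is held over (the same pitch as the preceding F#3) and then sustained as the same pitch into the next harmony.
Sustained through a change of harmony — a pedal tone.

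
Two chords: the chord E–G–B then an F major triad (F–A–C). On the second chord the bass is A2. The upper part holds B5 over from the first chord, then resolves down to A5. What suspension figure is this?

9–8 suspension.

At the second chord the bass is A2. The suspended B5 lies a ninth above the bass; after resolving down by step to A5, the interval above the bass becomes an octave.
Suspension figures are named by those two intervals: 9–8.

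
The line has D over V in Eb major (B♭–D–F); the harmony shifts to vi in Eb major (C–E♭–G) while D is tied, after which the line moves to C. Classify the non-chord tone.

D is a suspension.

The harmony at that moment is C minor triad (C, E♭, G); D is not a chord tone.
It is held over (the same pitch as the preceding D) and left by step down to C.
Held over from the previous chord and resolving down by step — a suspension.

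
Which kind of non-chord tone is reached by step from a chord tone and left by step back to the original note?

Neighbor tone.

Approach: by step. Departure: by step in the opposite direction, back to the starting pitch.
Stepwise on both sides but reversing to return to the same chord tone — a neighbor tone. (Had it continued onward in the same direction it would be a passing tone instead.)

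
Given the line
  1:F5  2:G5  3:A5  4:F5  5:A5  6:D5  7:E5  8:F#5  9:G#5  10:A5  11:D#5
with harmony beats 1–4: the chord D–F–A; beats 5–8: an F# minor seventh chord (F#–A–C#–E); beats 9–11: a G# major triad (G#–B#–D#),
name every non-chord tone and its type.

G5 (beat 2) — passing tone; D5 (beat 6) — appoggiatura; A5 (beat 10) — escape tone.

The harmony at that moment is D minor triad (D, F, A); G5 is not a chord tone.
It is approached by step up from F5 and left by step up to A5.
Step in, step out in the same direction — a passing tone.
The harmony at that moment is F# minor seventh chord (F#, A, C#, E); D5 is not a chord tone.
It is approached by leap down from A5 and left by step up to E5.
Leap in, step out — an appoggiatura.
The harmony at that moment is G# major triad (G#, B#, D#); A5 is not a chord tone.
It is approached by step up from G#5 and left by leap down to D#5.
Step in, leap out — an escape tone.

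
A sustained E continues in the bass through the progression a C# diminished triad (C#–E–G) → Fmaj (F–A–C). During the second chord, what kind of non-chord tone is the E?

The harmony at that moment is F major triad (F, A, C); E is not a chord tone.
It is held over (the same pitch as the preceding E) and then sustained as the same pitch into the next harmony.
Sustained through a change of harmony — a pedal tone.

Pedal tone (pedal point).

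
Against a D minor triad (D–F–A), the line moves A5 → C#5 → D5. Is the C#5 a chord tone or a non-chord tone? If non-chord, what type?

Non-chord tone — an appoggiatura.

The harmony at that moment is D minor triad (D, F, A); C#5 is not a chord tone.
It is approached by leap down from A5 and left by step up to D5.
Leap in, step out — an appoggiatura.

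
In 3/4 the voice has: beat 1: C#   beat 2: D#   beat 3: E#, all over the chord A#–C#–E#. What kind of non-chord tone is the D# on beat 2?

Passing tone.

The harmony at that moment is A# minor triad (A#, C#, E#); D# is not a chord tone.
It is approached by step up from C# and left by step up to E#.
Step in, step out in the same direction — a passing tone.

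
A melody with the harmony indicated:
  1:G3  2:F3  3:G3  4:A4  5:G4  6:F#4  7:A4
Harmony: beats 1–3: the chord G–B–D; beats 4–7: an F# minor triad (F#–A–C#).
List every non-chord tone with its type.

The harmony at that moment is G major triad (G, B, D); F3 is not a chord tone.
It is approached by step down from G3 and left by step up to G3.
Step away and step back to the same note — a neighbor tone (lower neighbor).
The harmony at that moment is F# minor triad (F#, A, C#); G4 is not a chord tone.
It is approached by step down from A4 and left by step down to F#4.
Step in, step out in the same direction — a passing tone.

F3 (beat 2) — neighbor tone; G4 (beat 5) — passing tone.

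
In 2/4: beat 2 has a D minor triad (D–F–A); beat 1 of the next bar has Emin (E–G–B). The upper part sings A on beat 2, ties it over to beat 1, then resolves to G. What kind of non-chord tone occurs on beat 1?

The harmony at that moment is E minor triad (E, G, B); A is not a chord tone.
It is held over (the same pitch as the preceding A) and left by step down to G.
Held over from the previous chord and resolving down by step — a suspension.

Suspension.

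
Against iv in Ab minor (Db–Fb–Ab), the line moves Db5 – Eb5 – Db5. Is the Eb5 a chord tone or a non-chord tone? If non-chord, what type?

The harmony at that moment is Db minor triad (Db, Fb, Ab); Eb5 is not a chord tone.
It is approached by step up from Db5 and left by step down to Db5.
Step away and step back to the same note — a neighbor tone (upper neighbor).

Non-chord tone — a neighbor tone.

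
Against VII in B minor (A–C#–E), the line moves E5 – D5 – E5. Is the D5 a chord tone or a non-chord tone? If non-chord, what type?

The harmony at that moment is A major triad (A, C#, E); D5 is not a chord tone.
It is approached by step down from E5 and left by step up to E5.
Step away and step back to the same note — a neighbor tone (lower neighbor).

Non-chord tone — a neighbor tone.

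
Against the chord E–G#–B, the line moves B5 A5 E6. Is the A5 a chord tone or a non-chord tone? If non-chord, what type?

Non-chord tone — an escape tone.

The harmony at that moment is E major triad (E, G#, B); A5 is not a chord tone.
It is approached by step down from B5 and left by leap up to E6.
Step in, leap out — an escape tone.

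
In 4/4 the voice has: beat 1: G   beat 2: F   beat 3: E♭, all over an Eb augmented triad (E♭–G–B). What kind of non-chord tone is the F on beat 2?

The harmony at that moment is E♭ augmented triad (E♭, G, B); F is not a chord tone.
It is approached by step down from G and left by step down to E♭.
Step in, step out in the same direction — a passing tone.

Passing tone.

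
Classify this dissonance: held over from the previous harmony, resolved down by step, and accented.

Approach: by preparation — the pitch is first a chord tone, then held (tied or repeated) while the harmony changes under it. Departure: down by step. Metric position: strong.
A prepared dissonance that resolves downward by step — a suspension. (The same figure resolving upward would be a retardation.)

Suspension.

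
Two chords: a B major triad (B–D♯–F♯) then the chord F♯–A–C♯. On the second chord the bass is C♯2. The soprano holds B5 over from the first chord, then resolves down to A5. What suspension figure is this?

At the second chord the bass is C♯2. The suspended B5 lies a seventh above the bass; after resolving down by step to A5, the interval above the bass becomes a sixth.
Suspension figures are named by those two intervals: 7–6.

7–6 suspension.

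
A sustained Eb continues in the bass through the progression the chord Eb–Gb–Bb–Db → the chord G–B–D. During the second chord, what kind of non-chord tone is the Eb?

Pedal tone (pedal point).

The harmony at that moment is G major triad (G, B, D); Eb is not a chord tone.
It is held over (the same pitch as the preceding Eb) and then sustained as the same pitch into the next harmony.
Sustained through a change of harmony — a pedal tone.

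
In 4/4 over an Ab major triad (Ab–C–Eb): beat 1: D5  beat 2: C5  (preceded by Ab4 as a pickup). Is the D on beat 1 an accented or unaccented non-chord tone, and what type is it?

The harmony at that moment is Ab major triad (Ab, C, Eb); D5 is not a chord tone.
It is approached by leap up from Ab4 and left by step down to C5.
Leap in, step out — an appoggiatura.
It falls on the downbeat, so it is accented.

Accented appoggiatura.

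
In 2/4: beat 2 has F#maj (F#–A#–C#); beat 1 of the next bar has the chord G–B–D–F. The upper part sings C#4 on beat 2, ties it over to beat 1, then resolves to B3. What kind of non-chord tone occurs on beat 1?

Suspension.

The harmony at that moment is G dominant seventh chord (G, B, D, F); C#4 is not a chord tone.
It is held over (the same pitch as the preceding C#4) and left by step down to B3.
Held over from the previous chord and resolving down by step — a suspension.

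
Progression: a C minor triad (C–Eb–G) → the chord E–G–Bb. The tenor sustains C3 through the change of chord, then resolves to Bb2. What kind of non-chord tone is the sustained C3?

The harmony at that moment is E diminished triad (E, G, Bb); C3 is not a chord tone.
It is held over (the same pitch as the preceding C3) and left by step down to Bb2.
Held over from the previous chord and resolving down by step — a suspension.

C3 is a suspension.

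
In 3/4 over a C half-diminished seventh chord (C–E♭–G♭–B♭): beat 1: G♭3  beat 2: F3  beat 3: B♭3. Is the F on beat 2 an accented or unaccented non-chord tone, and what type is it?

Unaccented escape tone.

The harmony at that moment is C half-diminished seventh chord (C, E♭, G♭, B♭); F3 is not a chord tone.
It is approached by step down from G♭3 and left by leap up to B♭3.
Step in, leap out — an escape tone.
It falls on a weak beat, so it is unaccented.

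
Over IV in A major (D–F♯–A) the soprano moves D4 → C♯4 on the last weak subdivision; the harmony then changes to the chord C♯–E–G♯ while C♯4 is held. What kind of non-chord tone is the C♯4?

The harmony at that moment is D major triad (D, F♯, A); C♯4 is not a chord tone.
It is approached by step down from D4 and then sustained as the same pitch into the next harmony.
Arriving early and becoming a chord tone when the harmony changes — an anticipation.

C♯4 is an anticipation.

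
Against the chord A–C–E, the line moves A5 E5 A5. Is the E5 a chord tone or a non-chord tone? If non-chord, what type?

Chord tone (the fifth of A minor triad).

A minor triad contains A, C, E; E is the fifth, so it is a chord tone.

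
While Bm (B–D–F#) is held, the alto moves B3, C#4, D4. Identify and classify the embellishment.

C#4 is a passing tone.

The harmony at that moment is B minor triad (B, D, F#); C#4 is not a chord tone.
It is approached by step up from B3 and left by step up to D4.
Step in, step out in the same direction — a passing tone.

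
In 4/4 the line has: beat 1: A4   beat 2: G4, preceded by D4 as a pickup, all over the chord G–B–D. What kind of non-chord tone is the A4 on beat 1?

Appoggiatura.

The harmony at that moment is G major triad (G, B, D); A4 is not a chord tone.
It is approached by leap up from D4 and left by step down to G4.
Leap in, step out, metrically accented — an appoggiatura.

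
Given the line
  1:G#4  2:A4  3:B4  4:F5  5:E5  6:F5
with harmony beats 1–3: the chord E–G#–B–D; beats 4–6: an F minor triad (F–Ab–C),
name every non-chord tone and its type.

A4 (beat 2) — passing tone; E5 (beat 5) — neighbor tone.

The harmony at that moment is E dominant seventh chord (E, G#, B, D); A4 is not a chord tone.
It is approached by step up from G#4 and left by step up to B4.
Step in, step out in the same direction — a passing tone.
The harmony at that moment is F minor triad (F, Ab, C); E5 is not a chord tone.
It is approached by step down from F5 and left by step up to F5.
Step away and step back to the same note — a neighbor tone (lower neighbor).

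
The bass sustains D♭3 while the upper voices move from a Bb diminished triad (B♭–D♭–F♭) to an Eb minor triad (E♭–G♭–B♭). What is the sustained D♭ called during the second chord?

The harmony at that moment is E♭ minor triad (E♭, G♭, B♭); D♭3 is not a chord tone.
It is held over (the same pitch as the preceding D♭3) and then sustained as the same pitch into the next harmony.
Sustained through a change of harmony — a pedal tone.

Pedal tone (pedal point).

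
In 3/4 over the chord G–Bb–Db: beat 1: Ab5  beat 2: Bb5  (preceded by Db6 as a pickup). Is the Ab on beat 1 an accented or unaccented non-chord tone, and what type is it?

Accented appoggiatura.

The harmony at that moment is G diminished triad (G, Bb, Db); Ab5 is not a chord tone.
It is approached by leap down from Db6 and left by step up to Bb5.
Leap in, step out — an appoggiatura.
It falls on the downbeat, so it is accented.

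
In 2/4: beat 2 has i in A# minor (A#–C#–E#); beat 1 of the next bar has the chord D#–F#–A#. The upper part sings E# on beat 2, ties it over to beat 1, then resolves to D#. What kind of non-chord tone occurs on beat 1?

The harmony at that moment is D# minor triad (D#, F#, A#); E# is not a chord tone.
It is held over (the same pitch as the preceding E#) and left by step down to D#.
Held over from the previous chord and resolving down by step — a suspension.

Suspension.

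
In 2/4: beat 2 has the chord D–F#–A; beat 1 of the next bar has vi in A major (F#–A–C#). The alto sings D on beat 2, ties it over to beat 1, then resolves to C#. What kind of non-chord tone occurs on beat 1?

The harmony at that moment is F# minor triad (F#, A, C#); D is not a chord tone.
It is held over (the same pitch as the preceding D) and left by step down to C#.
Held over from the previous chord and resolving down by step — a suspension.

Suspension.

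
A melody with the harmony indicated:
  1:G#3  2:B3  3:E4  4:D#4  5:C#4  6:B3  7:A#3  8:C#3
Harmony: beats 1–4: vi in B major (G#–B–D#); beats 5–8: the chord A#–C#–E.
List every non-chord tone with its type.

The harmony at that moment is G# minor triad (G#, B, D#); E4 is not a chord tone.
It is approached by leap up from B3 and left by step down to D#4.
Leap in, step out — an appoggiatura.
The harmony at that moment is A# diminished triad (A#, C#, E); B3 is not a chord tone.
It is approached by step down from C#4 and left by step down to A#3.
Step in, step out in the same direction — a passing tone.

E4 (beat 3) — appoggiatura; B3 (beat 6) — passing tone.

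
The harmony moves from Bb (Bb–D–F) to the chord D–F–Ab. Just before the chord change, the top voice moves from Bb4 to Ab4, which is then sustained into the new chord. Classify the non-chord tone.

Ab4 is an anticipation.

The harmony at that moment is Bb major triad (Bb, D, F); Ab4 is not a chord tone.
It is approached by step down from Bb4 and then sustained as the same pitch into the next harmony.
Arriving early and becoming a chord tone when the harmony changes — an anticipation.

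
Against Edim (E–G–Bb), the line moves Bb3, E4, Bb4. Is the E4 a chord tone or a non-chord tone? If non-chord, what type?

Chord tone (the root of E diminished triad).

E diminished triad contains E, G, Bb; E is the root, so it is a chord tone.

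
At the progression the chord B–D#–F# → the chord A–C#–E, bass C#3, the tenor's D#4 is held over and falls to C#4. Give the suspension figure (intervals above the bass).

9–8 suspension.

At the second chord the bass is C#3. The suspended D#4 lies a ninth above the bass; after resolving down by step to C#4, the interval above the bass becomes an octave.
Suspension figures are named by those two intervals: 9–8.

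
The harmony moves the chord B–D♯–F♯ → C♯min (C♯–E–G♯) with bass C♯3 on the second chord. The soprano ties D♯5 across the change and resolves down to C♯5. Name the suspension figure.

At the second chord the bass is C♯3. The suspended D♯5 lies a ninth above the bass; after resolving down by step to C♯5, the interval above the bass becomes an octave.
Suspension figures are named by those two intervals: 9–8.

9–8 suspension.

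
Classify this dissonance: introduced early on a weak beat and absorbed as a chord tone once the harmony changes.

Anticipation.

Approach: ahead of the chord change (typically by step), so it is dissonant against the current harmony. Departure: none — the same pitch is restated or held and is a chord tone of the new harmony.
Dissonant first, consonant once the harmony catches up: the note simply arrives early — an anticipation. (The reverse timing, consonant first and dissonant after the change, would be a suspension or retardation.)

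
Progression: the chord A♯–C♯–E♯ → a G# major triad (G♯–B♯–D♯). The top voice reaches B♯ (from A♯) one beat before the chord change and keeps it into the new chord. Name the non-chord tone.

B♯ is an anticipation.

The harmony at that moment is A♯ minor triad (A♯, C♯, E♯); B♯ is not a chord tone.
It is approached by step up from A♯ and then sustained as the same pitch into the next harmony.
Arriving early and becoming a chord tone when the harmony changes — an anticipation.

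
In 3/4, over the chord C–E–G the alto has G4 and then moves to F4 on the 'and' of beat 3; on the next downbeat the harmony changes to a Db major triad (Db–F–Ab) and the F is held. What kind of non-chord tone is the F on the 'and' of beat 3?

Anticipation.

The harmony at that moment is C major triad (C, E, G); F4 is not a chord tone.
It is approached by step down from G4 and then sustained as the same pitch into the next harmony.
Arriving early and becoming a chord tone when the harmony changes — an anticipation.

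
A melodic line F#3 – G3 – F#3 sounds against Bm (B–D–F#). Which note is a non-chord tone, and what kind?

G3 is a neighbor tone.

The harmony at that moment is B minor triad (B, D, F#); G3 is not a chord tone.
It is approached by step up from F#3 and left by step down to F#3.
Step away and step back to the same note — a neighbor tone (upper neighbor).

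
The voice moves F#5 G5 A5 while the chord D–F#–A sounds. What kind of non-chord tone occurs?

G5 is a passing tone.

The harmony at that moment is D major triad (D, F#, A); G5 is not a chord tone.
It is approached by step up from F#5 and left by step up to A5.
Step in, step out in the same direction — a passing tone.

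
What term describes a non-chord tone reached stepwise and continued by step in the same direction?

Passing tone.

Approach: by step. Departure: by step, continuing in the same direction.
Stepwise on both sides with no change of direction means the note fills in the space between two different chord tones — a passing tone. (Had it turned back to its starting note it would be a neighbor tone instead.)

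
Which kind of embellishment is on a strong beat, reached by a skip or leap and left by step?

Appoggiatura.

Approach: by leap. Departure: by step. Metric position: strong.
Leap in, step out, in a metrically strong position — an appoggiatura. (It is the mirror image of the escape tone, which steps in and leaps out from a weak position.)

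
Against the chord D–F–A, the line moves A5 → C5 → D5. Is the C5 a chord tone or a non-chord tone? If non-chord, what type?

The harmony at that moment is D minor triad (D, F, A); C5 is not a chord tone.
It is approached by leap down from A5 and left by step up to D5.
Leap in, step out — an appoggiatura.

Non-chord tone — an appoggiatura.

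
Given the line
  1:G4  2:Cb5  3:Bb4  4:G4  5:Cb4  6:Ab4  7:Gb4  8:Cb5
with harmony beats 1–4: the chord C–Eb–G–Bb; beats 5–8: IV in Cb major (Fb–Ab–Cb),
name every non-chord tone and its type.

Cb5 (beat 2) — appoggiatura; Gb4 (beat 7) — escape tone.

The harmony at that moment is C minor seventh chord (C, Eb, G, Bb); Cb5 is not a chord tone.
It is approached by leap up from G4 and left by step down to Bb4.
Leap in, step out — an appoggiatura.
The harmony at that moment is Fb major triad (Fb, Ab, Cb); Gb4 is not a chord tone.
It is approached by step down from Ab4 and left by leap up to Cb5.
Step in, leap out — an escape tone.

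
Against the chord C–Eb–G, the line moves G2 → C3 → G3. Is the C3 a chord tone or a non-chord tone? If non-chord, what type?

C minor triad contains C, Eb, G; C is the root, so it is a chord tone.

Chord tone (the root of C minor triad).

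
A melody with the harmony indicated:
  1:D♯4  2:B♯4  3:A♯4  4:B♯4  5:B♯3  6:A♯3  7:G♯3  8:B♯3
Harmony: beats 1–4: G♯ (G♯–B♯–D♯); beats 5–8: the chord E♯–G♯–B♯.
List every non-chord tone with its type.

The harmony at that moment is G♯ major triad (G♯, B♯, D♯); A♯4 is not a chord tone.
It is approached by step down from B♯4 and left by step up to B♯4.
Step away and step back to the same note — a neighbor tone (lower neighbor).
The harmony at that moment is E♯ minor triad (E♯, G♯, B♯); A♯3 is not a chord tone.
It is approached by step down from B♯3 and left by step down to G♯3.
Step in, step out in the same direction — a passing tone.

A♯4 (beat 3) — neighbor tone; A♯3 (beat 6) — passing tone.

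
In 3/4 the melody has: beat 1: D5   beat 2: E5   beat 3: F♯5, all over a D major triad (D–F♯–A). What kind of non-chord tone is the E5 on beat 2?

The harmony at that moment is D major triad (D, F♯, A); E5 is not a chord tone.
It is approached by step up from D5 and left by step up to F♯5.
Step in, step out in the same direction — a passing tone.

Passing tone.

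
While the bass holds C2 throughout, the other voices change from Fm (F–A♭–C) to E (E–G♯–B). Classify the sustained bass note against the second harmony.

Pedal tone (pedal point).

The harmony at that moment is E major triad (E, G♯, B); C2 is not a chord tone.
It is held over (the same pitch as the preceding C2) and then sustained as the same pitch into the next harmony.
Sustained through a change of harmony — a pedal tone.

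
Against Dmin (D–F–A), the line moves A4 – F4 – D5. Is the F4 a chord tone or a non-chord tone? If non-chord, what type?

D minor triad contains D, F, A; F is the third, so it is a chord tone.

Chord tone (the third of D minor triad).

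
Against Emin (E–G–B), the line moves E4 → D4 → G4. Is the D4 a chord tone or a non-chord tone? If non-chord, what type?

Non-chord tone — an escape tone.

The harmony at that moment is E minor triad (E, G, B); D4 is not a chord tone.
It is approached by step down from E4 and left by leap up to G4.
Step in, leap out — an escape tone.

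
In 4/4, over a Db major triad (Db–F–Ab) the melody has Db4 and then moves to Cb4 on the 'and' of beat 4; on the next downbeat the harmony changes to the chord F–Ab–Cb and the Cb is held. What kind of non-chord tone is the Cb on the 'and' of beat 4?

Anticipation.

The harmony at that moment is Db major triad (Db, F, Ab); Cb4 is not a chord tone.
It is approached by step down from Db4 and then sustained as the same pitch into the next harmony.
Arriving early and becoming a chord tone when the harmony changes — an anticipation.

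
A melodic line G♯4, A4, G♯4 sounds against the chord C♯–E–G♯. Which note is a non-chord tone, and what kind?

The harmony at that moment is C♯ minor triad (C♯, E, G♯); A4 is not a chord tone.
It is approached by step up from G♯4 and left by step down to G♯4.
Step away and step back to the same note — a neighbor tone (upper neighbor).

A4 is a neighbor tone.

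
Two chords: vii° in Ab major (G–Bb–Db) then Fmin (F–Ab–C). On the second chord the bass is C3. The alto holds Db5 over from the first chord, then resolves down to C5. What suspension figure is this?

At the second chord the bass is C3. The suspended Db5 lies a ninth above the bass; after resolving down by step to C5, the interval above the bass becomes an octave.
Suspension figures are named by those two intervals: 9–8.

9–8 suspension.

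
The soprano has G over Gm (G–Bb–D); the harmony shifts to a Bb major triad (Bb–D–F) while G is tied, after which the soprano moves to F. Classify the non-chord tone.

G is a suspension.

The harmony at that moment is Bb major triad (Bb, D, F); G is not a chord tone.
It is held over (the same pitch as the preceding G) and left by step down to F.
Held over from the previous chord and resolving down by step — a suspension.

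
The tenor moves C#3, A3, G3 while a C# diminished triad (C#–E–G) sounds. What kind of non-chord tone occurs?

A3 is an appoggiatura.

The harmony at that moment is C# diminished triad (C#, E, G); A3 is not a chord tone.
It is approached by leap up from C#3 and left by step down to G3.
Leap in, step out — an appoggiatura.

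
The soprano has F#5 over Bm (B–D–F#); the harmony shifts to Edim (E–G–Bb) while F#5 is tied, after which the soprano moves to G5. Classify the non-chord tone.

F#5 is a retardation.

The harmony at that moment is E diminished triad (E, G, Bb); F#5 is not a chord tone.
It is held over (the same pitch as the preceding F#5) and left by step up to G5.
Held over from the previous chord and resolving up by step — a retardation.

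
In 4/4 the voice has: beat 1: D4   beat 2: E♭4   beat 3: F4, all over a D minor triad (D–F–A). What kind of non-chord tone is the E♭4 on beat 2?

The harmony at that moment is D minor triad (D, F, A); E♭4 is not a chord tone.
It is approached by step up from D4 and left by step up to F4.
Step in, step out in the same direction — a passing tone.

Passing tone.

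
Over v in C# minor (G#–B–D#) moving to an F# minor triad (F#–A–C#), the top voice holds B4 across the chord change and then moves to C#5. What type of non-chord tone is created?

B4 is a retardation.

The harmony at that moment is F# minor triad (F#, A, C#); B4 is not a chord tone.
It is held over (the same pitch as the preceding B4) and left by step up to C#5.
Held over from the previous chord and resolving up by step — a retardation.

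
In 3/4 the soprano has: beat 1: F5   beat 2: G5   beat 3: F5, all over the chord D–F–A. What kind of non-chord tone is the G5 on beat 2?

Upper neighbor tone.

The harmony at that moment is D minor triad (D, F, A); G5 is not a chord tone.
It is approached by step up from F5 and left by step down to F5.
Step away and step back to the same note — a neighbor tone (upper neighbor).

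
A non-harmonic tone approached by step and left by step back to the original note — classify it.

Approach: by step. Departure: by step in the opposite direction, back to the starting pitch.
Stepwise on both sides but reversing to return to the same chord tone — a neighbor tone. (Had it continued onward in the same direction it would be a passing tone instead.)

Neighbor tone.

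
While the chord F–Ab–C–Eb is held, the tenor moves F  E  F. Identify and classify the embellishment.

The harmony at that moment is F minor seventh chord (F, Ab, C, Eb); E is not a chord tone.
It is approached by step down from F and left by step up to F.
Step away and step back to the same note — a neighbor tone (lower neighbor).

E is a neighbor tone.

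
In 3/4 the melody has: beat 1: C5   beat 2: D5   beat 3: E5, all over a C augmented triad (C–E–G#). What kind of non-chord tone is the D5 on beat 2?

Passing tone.

The harmony at that moment is C augmented triad (C, E, G#); D5 is not a chord tone.
It is approached by step up from C5 and left by step up to E5.
Step in, step out in the same direction — a passing tone.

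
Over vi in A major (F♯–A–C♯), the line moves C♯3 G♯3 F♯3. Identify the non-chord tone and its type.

G♯3 is an appoggiatura.

The harmony at that moment is F♯ minor triad (F♯, A, C♯); G♯3 is not a chord tone.
It is approached by leap up from C♯3 and left by step down to F♯3.
Leap in, step out — an appoggiatura.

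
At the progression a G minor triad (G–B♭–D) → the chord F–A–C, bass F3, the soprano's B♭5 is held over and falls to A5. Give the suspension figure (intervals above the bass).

At the second chord the bass is F3. The suspended B♭5 lies a fourth above the bass; after resolving down by step to A5, the interval above the bass becomes a third.
Suspension figures are named by those two intervals: 4–3.

4–3 suspension.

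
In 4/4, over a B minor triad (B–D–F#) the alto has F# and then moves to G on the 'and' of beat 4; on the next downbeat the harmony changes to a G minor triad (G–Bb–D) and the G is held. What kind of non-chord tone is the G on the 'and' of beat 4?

The harmony at that moment is B minor triad (B, D, F#); G is not a chord tone.
It is approached by step up from F# and then sustained as the same pitch into the next harmony.
Arriving early and becoming a chord tone when the harmony changes — an anticipation.

Anticipation.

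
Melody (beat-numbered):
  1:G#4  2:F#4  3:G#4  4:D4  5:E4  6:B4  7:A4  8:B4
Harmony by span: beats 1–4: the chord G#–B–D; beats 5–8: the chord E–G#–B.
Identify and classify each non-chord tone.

F#4 (beat 2) — neighbor tone; A4 (beat 7) — neighbor tone.

The harmony at that moment is G# diminished triad (G#, B, D); F#4 is not a chord tone.
It is approached by step down from G#4 and left by step up to G#4.
Step away and step back to the same note — a neighbor tone (lower neighbor).
The harmony at that moment is E major triad (E, G#, B); A4 is not a chord tone.
It is approached by step down from B4 and left by step up to B4.
Step away and step back to the same note — a neighbor tone (lower neighbor).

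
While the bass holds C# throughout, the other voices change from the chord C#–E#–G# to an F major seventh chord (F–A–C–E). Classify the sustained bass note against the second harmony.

Pedal tone (pedal point).

The harmony at that moment is F major seventh chord (F, A, C, E); C# is not a chord tone.
It is held over (the same pitch as the preceding C#) and then sustained as the same pitch into the next harmony.
Sustained through a change of harmony — a pedal tone.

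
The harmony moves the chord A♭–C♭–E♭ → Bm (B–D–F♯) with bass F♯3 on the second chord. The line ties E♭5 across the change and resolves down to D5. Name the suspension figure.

At the second chord the bass is F♯3. The suspended E♭5 lies a seventh above the bass; after resolving down by step to D5, the interval above the bass becomes a sixth.
Suspension figures are named by those two intervals: 7–6.

7–6 suspension.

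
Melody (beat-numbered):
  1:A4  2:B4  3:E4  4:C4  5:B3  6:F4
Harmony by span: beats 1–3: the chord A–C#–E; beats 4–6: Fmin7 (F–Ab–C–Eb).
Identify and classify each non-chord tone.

The harmony at that moment is A major triad (A, C#, E); B4 is not a chord tone.
It is approached by step up from A4 and left by leap down to E4.
Step in, leap out — an escape tone.
The harmony at that moment is F minor seventh chord (F, Ab, C, Eb); B3 is not a chord tone.
It is approached by step down from C4 and left by leap up to F4.
Step in, leap out — an escape tone.

B4 (beat 2) — escape tone; B3 (beat 5) — escape tone.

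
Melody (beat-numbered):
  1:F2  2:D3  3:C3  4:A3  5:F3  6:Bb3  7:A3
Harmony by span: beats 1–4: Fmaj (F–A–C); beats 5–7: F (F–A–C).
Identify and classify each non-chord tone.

D3 (beat 2) — appoggiatura; Bb3 (beat 6) — appoggiatura.

The harmony at that moment is F major triad (F, A, C); D3 is not a chord tone.
It is approached by leap up from F2 and left by step down to C3.
Leap in, step out — an appoggiatura.
The harmony at that moment is F major triad (F, A, C); Bb3 is not a chord tone.
It is approached by leap up from F3 and left by step down to A3.
Leap in, step out — an appoggiatura.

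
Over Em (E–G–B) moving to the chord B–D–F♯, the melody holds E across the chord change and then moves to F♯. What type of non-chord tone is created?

The harmony at that moment is B minor triad (B, D, F♯); E is not a chord tone.
It is held over (the same pitch as the preceding E) and left by step up to F♯.
Held over from the previous chord and resolving up by step — a retardation.

E is a retardation.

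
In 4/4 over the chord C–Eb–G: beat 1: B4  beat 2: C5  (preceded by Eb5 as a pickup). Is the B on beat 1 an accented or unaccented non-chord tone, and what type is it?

The harmony at that moment is C minor triad (C, Eb, G); B4 is not a chord tone.
It is approached by leap down from Eb5 and left by step up to C5.
Leap in, step out — an appoggiatura.
It falls on the downbeat, so it is accented.

Accented appoggiatura.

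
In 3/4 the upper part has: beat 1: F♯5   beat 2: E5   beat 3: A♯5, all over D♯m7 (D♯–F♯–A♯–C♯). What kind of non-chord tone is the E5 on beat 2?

The harmony at that moment is D♯ minor seventh chord (D♯, F♯, A♯, C♯); E5 is not a chord tone.
It is approached by step down from F♯5 and left by leap up to A♯5.
Step in, leap out, on a weak beat — an escape tone.

Escape tone.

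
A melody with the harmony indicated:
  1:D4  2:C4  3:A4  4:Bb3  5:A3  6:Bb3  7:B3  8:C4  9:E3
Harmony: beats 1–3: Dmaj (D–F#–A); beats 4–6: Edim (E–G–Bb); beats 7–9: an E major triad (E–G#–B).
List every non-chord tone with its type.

C4 (beat 2) — escape tone; A3 (beat 5) — neighbor tone; C4 (beat 8) — escape tone.

The harmony at that moment is D major triad (D, F#, A); C4 is not a chord tone.
It is approached by step down from D4 and left by leap up to A4.
Step in, leap out — an escape tone.
The harmony at that moment is E diminished triad (E, G, Bb); A3 is not a chord tone.
It is approached by step down from Bb3 and left by step up to Bb3.
Step away and step back to the same note — a neighbor tone (lower neighbor).
The harmony at that moment is E major triad (E, G#, B); C4 is not a chord tone.
It is approached by step up from B3 and left by leap down to E3.
Step in, leap out — an escape tone.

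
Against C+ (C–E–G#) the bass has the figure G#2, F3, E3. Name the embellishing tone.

The harmony at that moment is C augmented triad (C, E, G#); F3 is not a chord tone.
It is approached by leap up from G#2 and left by step down to E3.
Leap in, step out — an appoggiatura.

F3 is an appoggiatura.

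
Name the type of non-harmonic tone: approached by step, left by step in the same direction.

Passing tone.

Approach: by step. Departure: by step, continuing in the same direction.
Stepwise on both sides with no change of direction means the note fills in the space between two different chord tones — a passing tone. (Had it turned back to its starting note it would be a neighbor tone instead.)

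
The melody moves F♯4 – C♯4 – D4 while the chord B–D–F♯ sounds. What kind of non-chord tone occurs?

The harmony at that moment is B minor triad (B, D, F♯); C♯4 is not a chord tone.
It is approached by leap down from F♯4 and left by step up to D4.
Leap in, step out — an appoggiatura.

C♯4 is an appoggiatura.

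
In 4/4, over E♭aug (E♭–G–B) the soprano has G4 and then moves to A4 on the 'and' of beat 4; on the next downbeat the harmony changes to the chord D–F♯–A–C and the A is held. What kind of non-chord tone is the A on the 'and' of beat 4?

The harmony at that moment is E♭ augmented triad (E♭, G, B); A4 is not a chord tone.
It is approached by step up from G4 and then sustained as the same pitch into the next harmony.
Arriving early and becoming a chord tone when the harmony changes — an anticipation.

Anticipation.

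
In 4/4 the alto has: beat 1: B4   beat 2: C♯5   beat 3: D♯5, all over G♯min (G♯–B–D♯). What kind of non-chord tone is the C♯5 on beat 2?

Passing tone.

The harmony at that moment is G♯ minor triad (G♯, B, D♯); C♯5 is not a chord tone.
It is approached by step up from B4 and left by step up to D♯5.
Step in, step out in the same direction — a passing tone.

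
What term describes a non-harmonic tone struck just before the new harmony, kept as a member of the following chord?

Approach: ahead of the chord change (typically by step), so it is dissonant against the current harmony. Departure: none — the same pitch is restated or held and is a chord tone of the new harmony.
Dissonant first, consonant once the harmony catches up: the note simply arrives early — an anticipation. (The reverse timing, consonant first and dissonant after the change, would be a suspension or retardation.)

Anticipation.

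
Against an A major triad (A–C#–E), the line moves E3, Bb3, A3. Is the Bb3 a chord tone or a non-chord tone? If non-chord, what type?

Non-chord tone — an appoggiatura.

The harmony at that moment is A major triad (A, C#, E); Bb3 is not a chord tone.
It is approached by leap up from E3 and left by step down to A3.
Leap in, step out — an appoggiatura.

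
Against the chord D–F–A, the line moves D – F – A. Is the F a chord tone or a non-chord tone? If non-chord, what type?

Chord tone (the third of D minor triad).

D minor triad contains D, F, A; F is the third, so it is a chord tone.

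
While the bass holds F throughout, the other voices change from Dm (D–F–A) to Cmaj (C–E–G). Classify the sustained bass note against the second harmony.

Pedal tone (pedal point).

The harmony at that moment is C major triad (C, E, G); F is not a chord tone.
It is held over (the same pitch as the preceding F) and then sustained as the same pitch into the next harmony.
Sustained through a change of harmony — a pedal tone.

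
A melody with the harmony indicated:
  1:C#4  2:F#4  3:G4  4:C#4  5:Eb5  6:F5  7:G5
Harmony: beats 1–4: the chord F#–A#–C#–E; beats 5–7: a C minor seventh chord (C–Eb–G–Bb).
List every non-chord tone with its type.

The harmony at that moment is F# dominant seventh chord (F#, A#, C#, E); G4 is not a chord tone.
It is approached by step up from F#4 and left by leap down to C#4.
Step in, leap out — an escape tone.
The harmony at that moment is C minor seventh chord (C, Eb, G, Bb); F5 is not a chord tone.
It is approached by step up from Eb5 and left by step up to G5.
Step in, step out in the same direction — a passing tone.

G4 (beat 3) — escape tone; F5 (beat 6) — passing tone.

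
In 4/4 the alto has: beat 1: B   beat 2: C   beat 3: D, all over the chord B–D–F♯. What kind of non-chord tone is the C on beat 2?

Passing tone.

The harmony at that moment is B minor triad (B, D, F♯); C is not a chord tone.
It is approached by step up from B and left by step up to D.
Step in, step out in the same direction — a passing tone.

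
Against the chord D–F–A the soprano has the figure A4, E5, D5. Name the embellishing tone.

E5 is an appoggiatura.

The harmony at that moment is D minor triad (D, F, A); E5 is not a chord tone.
It is approached by leap up from A4 and left by step down to D5.
Leap in, step out — an appoggiatura.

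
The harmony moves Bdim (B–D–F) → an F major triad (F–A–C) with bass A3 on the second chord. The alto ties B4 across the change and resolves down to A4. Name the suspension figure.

9–8 suspension.

At the second chord the bass is A3. The suspended B4 lies a ninth above the bass; after resolving down by step to A4, the interval above the bass becomes an octave.
Suspension figures are named by those two intervals: 9–8.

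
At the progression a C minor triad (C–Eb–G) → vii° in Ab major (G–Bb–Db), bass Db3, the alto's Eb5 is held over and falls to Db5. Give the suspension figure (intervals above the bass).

9–8 suspension.

At the second chord the bass is Db3. The suspended Eb5 lies a ninth above the bass; after resolving down by step to Db5, the interval above the bass becomes an octave.
Suspension figures are named by those two intervals: 9–8.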